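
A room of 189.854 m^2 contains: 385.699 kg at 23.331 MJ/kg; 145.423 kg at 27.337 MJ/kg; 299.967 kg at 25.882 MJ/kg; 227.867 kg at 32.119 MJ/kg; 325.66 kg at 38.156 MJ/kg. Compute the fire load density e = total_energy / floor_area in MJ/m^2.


Total energy = 385.699*23.331 + 145.423*27.337 + 299.967*25.882 + 227.867*32.119 + 325.66*38.156
= 8998.743 + 3975.429 + 7763.746 + 7318.860 + 12425.88
= 40482.66 MJ
e = 40482.66 / 189.854 = 213.23 MJ/m^2

213.23 MJ/m^2


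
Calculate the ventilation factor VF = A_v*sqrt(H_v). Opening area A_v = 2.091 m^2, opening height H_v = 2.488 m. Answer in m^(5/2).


sqrt(H_v) = 1.5773
VF = 2.091 * 1.5773 = 3.2982 m^(5/2)

3.2982 m^(5/2)


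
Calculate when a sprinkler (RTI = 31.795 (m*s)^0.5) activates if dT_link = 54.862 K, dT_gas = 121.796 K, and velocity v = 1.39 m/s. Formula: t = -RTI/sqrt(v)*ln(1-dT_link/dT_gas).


dT_link/dT_gas = 0.45044
ln(1 - 0.45044) = -0.59864
t = -31.795 / sqrt(1.39) * -0.59864 = 16.144 s

16.144 s


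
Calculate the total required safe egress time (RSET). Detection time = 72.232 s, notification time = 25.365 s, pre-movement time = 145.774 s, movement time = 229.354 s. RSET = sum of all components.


Total = 72.232 + 25.365 + 145.774 + 229.354 = 472.725 s

472.725 s


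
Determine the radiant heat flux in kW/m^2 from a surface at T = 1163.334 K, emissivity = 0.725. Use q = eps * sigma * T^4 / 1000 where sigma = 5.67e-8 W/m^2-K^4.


T^4 = 1.8315e+12
q = 0.725 * 5.67e-8 * 1.8315e+12 / 1000 = 75.290 kW/m^2

75.290 kW/m^2


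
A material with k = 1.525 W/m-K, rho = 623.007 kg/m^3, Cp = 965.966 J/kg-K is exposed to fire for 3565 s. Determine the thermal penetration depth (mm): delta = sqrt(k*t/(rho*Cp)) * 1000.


alpha = 1.525 / (623.007 * 965.966) = 2.5340e-06 m^2/s
alpha * t = 0.0090339
delta = sqrt(0.0090339) * 1000 = 95.047 mm

95.047 mm


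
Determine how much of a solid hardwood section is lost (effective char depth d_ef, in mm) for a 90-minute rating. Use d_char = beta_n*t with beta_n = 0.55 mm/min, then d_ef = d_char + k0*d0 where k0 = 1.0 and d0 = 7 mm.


d_char = 0.55 * 90 = 49.5 mm
d_ef = 49.5 + 1.0*7 = 56.5 mm

56.5 mm


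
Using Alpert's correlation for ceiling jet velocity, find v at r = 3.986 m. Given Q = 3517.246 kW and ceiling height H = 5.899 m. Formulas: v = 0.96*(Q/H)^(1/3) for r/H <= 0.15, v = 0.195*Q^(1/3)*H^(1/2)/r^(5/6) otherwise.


r/H = 3.986 / 5.899 = 0.67571
r/H > 0.15, so v = 0.195*Q^(1/3)*H^(1/2)/r^(5/6)
Q^(1/3) = 15.208
H^(1/2) = 2.4288
r^(5/6) = 3.1655
v = 0.195 * 15.208 * 2.4288 / 3.1655 = 2.2753 m/s

2.2753 m/s


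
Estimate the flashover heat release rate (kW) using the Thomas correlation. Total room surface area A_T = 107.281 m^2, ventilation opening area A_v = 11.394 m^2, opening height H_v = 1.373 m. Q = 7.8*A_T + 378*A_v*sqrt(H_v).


7.8*A_T = 836.79
sqrt(H_v) = 1.1718
378*A_v*sqrt(H_v) = 5046.7
Q = 836.79 + 5046.7 = 5883.4 kW

5883.4 kW


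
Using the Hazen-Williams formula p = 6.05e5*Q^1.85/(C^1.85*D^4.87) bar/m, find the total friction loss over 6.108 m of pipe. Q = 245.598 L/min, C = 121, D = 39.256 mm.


Q^1.85 = 26419
C^1.85 = 7131.0
D^4.87 = 5.7853e+07
p/m = 0.038743 bar/m
p_total = 0.038743 * 6.108 = 0.23664 bar

0.23664 bar


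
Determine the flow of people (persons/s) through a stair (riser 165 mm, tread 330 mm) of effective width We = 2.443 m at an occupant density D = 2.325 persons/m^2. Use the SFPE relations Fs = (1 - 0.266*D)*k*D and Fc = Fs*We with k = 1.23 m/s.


1 - 0.266*D = 1 - 0.266*2.325 = 0.38155
Fs = 0.38155 * 1.23 * 2.325 = 1.0911 persons/(s*m)
Fc = 1.0911 * 2.443 = 2.6656 persons/s

2.6656 persons/s


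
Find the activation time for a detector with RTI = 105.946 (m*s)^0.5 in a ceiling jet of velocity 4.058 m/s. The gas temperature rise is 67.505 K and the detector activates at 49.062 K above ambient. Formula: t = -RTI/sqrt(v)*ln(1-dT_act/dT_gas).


dT_act/dT_gas = 0.72679
ln(1 - 0.72679) = -1.2975
t = -105.946 / sqrt(4.058) * -1.2975 = 68.240 s

68.240 s


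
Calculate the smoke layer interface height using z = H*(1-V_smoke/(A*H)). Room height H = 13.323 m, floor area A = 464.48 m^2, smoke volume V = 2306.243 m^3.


V/(A*H) = 0.37268
1 - 0.37268 = 0.62732
z = 13.323 * 0.62732 = 8.3578 m

8.3578 m


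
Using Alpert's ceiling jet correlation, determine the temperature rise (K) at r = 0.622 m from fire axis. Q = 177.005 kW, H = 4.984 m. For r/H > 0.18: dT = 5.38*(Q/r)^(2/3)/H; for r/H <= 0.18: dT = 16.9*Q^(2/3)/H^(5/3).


r/H = 0.622 / 4.984 = 0.12480
r/H <= 0.18, so dT = 16.9*Q^(2/3)/H^(5/3)
Q^(2/3) = 31.525
H^(5/3) = 14.542
dT = 16.9 * 31.525 / 14.542 = 36.636 K

36.636 K


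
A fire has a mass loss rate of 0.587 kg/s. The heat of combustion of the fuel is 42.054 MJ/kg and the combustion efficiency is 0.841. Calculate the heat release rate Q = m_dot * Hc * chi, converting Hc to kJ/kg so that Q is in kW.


Hc = 42.054 MJ/kg = 42.054 * 1000 kJ/kg = 42054 kJ/kg
Q = 0.587 kg/s * 42054 kJ/kg * 0.841 = 20761 kW

20761 kW


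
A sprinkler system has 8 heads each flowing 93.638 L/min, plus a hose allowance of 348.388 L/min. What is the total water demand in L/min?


Sprinkler demand = 8 * 93.638 = 749.104 L/min
Total = 749.104 + 348.388 = 1097.492 L/min

1097.492 L/min


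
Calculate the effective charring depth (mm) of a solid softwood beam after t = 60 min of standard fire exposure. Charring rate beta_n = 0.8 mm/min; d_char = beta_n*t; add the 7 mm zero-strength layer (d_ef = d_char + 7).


d_char = 0.8 * 60 = 48 mm
d_ef = 48 + 1.0*7 = 55 mm

55 mm


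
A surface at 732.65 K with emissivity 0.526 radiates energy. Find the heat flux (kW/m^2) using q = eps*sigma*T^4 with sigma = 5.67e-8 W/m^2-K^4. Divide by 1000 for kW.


T^4 = 2.8813e+11
q = 0.526 * 5.67e-8 * 2.8813e+11 / 1000 = 8.5932 kW/m^2

8.5932 kW/m^2


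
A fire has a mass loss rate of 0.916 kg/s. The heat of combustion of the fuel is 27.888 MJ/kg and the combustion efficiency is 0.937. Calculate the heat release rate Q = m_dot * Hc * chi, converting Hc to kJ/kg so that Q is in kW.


Hc = 27.888 MJ/kg = 27.888 * 1000 kJ/kg = 27888 kJ/kg
Q = 0.916 kg/s * 27888 kJ/kg * 0.937 = 23936 kW

23936 kW


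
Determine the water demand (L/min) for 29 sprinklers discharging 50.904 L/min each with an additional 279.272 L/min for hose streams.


Sprinkler demand = 29 * 50.904 = 1476.216 L/min
Total = 1476.216 + 279.272 = 1755.488 L/min

1755.488 L/min


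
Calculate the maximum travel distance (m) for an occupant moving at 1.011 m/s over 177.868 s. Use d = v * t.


d = 1.011 * 177.868 = 179.82 m

179.82 m


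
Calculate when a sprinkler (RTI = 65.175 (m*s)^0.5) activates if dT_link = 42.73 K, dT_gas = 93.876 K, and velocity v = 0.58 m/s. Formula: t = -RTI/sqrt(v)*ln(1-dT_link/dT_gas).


dT_link/dT_gas = 0.45517
ln(1 - 0.45517) = -0.60729
t = -65.175 / sqrt(0.58) * -0.60729 = 51.971 s

51.971 s


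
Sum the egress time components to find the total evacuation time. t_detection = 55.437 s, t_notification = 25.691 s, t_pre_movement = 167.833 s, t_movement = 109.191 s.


Total = 55.437 + 25.691 + 167.833 + 109.191 = 358.152 s

358.152 s


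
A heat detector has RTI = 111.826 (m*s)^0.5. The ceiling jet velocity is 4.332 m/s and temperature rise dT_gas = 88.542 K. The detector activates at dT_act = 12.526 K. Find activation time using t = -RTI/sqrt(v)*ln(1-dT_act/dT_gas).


dT_act/dT_gas = 0.14147
ln(1 - 0.14147) = -0.15253
t = -111.826 / sqrt(4.332) * -0.15253 = 8.1953 s

8.1953 s


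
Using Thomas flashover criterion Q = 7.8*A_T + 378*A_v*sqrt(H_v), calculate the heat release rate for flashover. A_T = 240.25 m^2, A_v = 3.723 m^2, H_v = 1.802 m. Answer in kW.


7.8*A_T = 1873.95
sqrt(H_v) = 1.3424
378*A_v*sqrt(H_v) = 1889.1
Q = 1873.95 + 1889.1 = 3763.1 kW

3763.1 kW


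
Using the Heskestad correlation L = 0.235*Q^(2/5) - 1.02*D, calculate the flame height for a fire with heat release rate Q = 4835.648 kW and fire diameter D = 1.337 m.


Q^(2/5) = 29.770
0.235 * Q^(2/5) = 6.9960
1.02 * D = 1.3637
L = 5.6323 m

5.6323 m


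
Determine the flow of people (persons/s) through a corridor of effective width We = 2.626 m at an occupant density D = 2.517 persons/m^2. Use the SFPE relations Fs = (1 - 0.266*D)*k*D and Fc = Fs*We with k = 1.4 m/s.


1 - 0.266*D = 1 - 0.266*2.517 = 0.33048
Fs = 0.33048 * 1.4 * 2.517 = 1.1645 persons/(s*m)
Fc = 1.1645 * 2.626 = 3.0581 persons/s

3.0581 persons/s


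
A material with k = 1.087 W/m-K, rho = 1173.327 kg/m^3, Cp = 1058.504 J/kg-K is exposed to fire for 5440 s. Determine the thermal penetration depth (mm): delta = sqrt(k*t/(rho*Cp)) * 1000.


alpha = 1.087 / (1173.327 * 1058.504) = 8.7522e-07 m^2/s
alpha * t = 0.0047612
delta = sqrt(0.0047612) * 1000 = 69.001 mm

69.001 mm


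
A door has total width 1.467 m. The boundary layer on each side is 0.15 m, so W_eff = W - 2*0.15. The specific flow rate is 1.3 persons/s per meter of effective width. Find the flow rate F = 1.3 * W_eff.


W_eff = 1.467 - 0.30 = 1.167 m
F = 1.3 * 1.167 = 1.5171 persons/s

1.5171 persons/s


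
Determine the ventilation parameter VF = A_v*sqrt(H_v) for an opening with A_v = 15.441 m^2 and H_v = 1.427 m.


sqrt(H_v) = 1.1946
VF = 15.441 * 1.1946 = 18.445 m^(5/2)

18.445 m^(5/2)


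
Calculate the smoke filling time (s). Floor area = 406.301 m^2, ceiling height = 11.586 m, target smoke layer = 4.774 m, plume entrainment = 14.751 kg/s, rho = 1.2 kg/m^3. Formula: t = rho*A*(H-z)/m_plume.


H - z = 6.812 m
t = 1.2 * 406.301 * 6.812 / 14.751 = 225.16 s

225.16 s


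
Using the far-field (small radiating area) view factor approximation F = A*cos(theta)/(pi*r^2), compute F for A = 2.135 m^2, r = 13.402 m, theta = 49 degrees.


cos(49 deg) = 0.65606
pi*r^2 = 564.27
F = 2.135 * 0.65606 / 564.27 = 0.0024823

0.0024823


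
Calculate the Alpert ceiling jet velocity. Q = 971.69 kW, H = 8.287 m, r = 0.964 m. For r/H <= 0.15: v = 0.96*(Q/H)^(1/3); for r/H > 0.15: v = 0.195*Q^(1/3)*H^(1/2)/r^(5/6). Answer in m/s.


r/H = 0.964 / 8.287 = 0.11633
r/H <= 0.15, so v = 0.96*(Q/H)^(1/3)
Q/H = 117.25
(Q/H)^(1/3) = 4.8945
v = 0.96 * 4.8945 = 4.6987 m/s

4.6987 m/s


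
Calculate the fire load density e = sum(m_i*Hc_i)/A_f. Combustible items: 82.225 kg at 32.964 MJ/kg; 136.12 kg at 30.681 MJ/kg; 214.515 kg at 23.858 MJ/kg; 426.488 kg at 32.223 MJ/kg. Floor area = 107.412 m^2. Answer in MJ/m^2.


Total energy = 82.225*32.964 + 136.12*30.681 + 214.515*23.858 + 426.488*32.223
= 2710.465 + 4176.298 + 5117.899 + 13742.72
= 25747.38 MJ
e = 25747.38 / 107.412 = 239.71 MJ/m^2

239.71 MJ/m^2


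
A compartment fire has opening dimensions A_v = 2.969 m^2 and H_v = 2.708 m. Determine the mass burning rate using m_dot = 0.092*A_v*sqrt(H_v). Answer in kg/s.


sqrt(H_v) = 1.6456
m_dot = 0.092 * 2.969 * 1.6456 = 0.44949 kg/s

0.44949 kg/s


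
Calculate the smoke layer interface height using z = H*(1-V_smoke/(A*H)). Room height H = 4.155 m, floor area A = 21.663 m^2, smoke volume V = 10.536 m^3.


V/(A*H) = 0.11705
1 - 0.11705 = 0.88295
z = 4.155 * 0.88295 = 3.6686 m

3.6686 m


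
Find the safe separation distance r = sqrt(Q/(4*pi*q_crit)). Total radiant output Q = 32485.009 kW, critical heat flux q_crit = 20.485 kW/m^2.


4*pi*q_crit = 257.42
Q/(4*pi*q_crit) = 126.19
r = sqrt(126.19) = 11.234 m

11.234 m


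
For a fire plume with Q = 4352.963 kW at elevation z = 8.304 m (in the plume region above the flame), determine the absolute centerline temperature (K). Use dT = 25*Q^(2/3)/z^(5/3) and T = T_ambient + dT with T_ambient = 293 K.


Q^(2/3) = 266.60
z^(5/3) = 34.052
dT = 25 * 266.60 / 34.052 = 195.73 K
T = 293 + 195.73 = 488.73 K

488.73 K


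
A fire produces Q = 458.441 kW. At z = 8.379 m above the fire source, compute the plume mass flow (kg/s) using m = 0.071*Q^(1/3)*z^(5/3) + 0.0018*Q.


Q^(1/3) = 7.7107
z^(5/3) = 34.566
First term = 0.071 * 7.7107 * 34.566 = 18.924
Second term = 0.0018 * 458.441 = 0.82519
m = 19.749 kg/s

19.749 kg/s


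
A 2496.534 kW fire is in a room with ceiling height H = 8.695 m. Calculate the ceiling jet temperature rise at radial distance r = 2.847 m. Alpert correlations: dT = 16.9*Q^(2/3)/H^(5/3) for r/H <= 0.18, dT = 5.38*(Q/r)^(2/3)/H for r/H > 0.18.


r/H = 2.847 / 8.695 = 0.32743
r/H > 0.18, so dT = 5.38*(Q/r)^(2/3)/H
Q/r = 876.90
(Q/r)^(2/3) = 91.615
dT = 5.38 * 91.615 / 8.695 = 56.686 K

56.686 K


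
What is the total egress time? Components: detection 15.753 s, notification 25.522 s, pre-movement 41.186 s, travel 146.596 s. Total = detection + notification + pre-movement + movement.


Total = 15.753 + 25.522 + 41.186 + 146.596 = 229.057 s

229.057 s


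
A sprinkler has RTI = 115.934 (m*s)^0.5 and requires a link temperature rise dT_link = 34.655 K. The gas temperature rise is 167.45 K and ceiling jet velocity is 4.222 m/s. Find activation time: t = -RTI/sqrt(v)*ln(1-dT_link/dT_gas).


dT_link/dT_gas = 0.20696
ln(1 - 0.20696) = -0.23188
t = -115.934 / sqrt(4.222) * -0.23188 = 13.083 s

13.083 s


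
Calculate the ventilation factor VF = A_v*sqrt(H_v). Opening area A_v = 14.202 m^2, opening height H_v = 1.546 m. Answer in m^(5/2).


sqrt(H_v) = 1.2434
VF = 14.202 * 1.2434 = 17.659 m^(5/2)

17.659 m^(5/2)


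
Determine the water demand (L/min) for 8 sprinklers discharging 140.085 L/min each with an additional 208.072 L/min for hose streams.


Sprinkler demand = 8 * 140.085 = 1120.68 L/min
Total = 1120.68 + 208.072 = 1328.752 L/min

1328.752 L/min


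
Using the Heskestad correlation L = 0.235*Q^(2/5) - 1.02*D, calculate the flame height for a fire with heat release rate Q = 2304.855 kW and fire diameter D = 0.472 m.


Q^(2/5) = 22.134
0.235 * Q^(2/5) = 5.2015
1.02 * D = 0.48144
L = 4.7200 m

4.7200 m


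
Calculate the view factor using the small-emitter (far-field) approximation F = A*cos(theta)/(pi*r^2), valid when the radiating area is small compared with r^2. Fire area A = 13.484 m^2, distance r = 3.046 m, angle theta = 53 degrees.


cos(53 deg) = 0.60182
pi*r^2 = 29.148
F = 13.484 * 0.60182 / 29.148 = 0.27840

0.27840


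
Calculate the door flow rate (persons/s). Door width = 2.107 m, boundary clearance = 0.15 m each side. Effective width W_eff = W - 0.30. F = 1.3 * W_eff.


W_eff = 2.107 - 0.30 = 1.807 m
F = 1.3 * 1.807 = 2.3491 persons/s

2.3491 persons/s


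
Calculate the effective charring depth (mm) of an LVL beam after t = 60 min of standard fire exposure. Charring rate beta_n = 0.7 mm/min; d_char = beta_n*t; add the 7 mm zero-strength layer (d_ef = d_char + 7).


d_char = 0.7 * 60 = 42 mm
d_ef = 42 + 1.0*7 = 49 mm

49 mm


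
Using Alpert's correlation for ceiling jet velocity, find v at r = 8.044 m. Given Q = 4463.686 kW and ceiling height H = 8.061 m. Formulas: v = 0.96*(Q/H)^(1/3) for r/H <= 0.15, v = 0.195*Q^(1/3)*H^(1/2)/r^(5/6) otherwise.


r/H = 8.044 / 8.061 = 0.99789
r/H > 0.15, so v = 0.195*Q^(1/3)*H^(1/2)/r^(5/6)
Q^(1/3) = 16.465
H^(1/2) = 2.8392
r^(5/6) = 5.6828
v = 0.195 * 16.465 * 2.8392 / 5.6828 = 1.6041 m/s

1.6041 m/s


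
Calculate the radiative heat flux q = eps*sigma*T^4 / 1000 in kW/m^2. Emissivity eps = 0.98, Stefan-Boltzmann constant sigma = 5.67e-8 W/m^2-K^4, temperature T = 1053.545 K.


T^4 = 1.2320e+12
q = 0.98 * 5.67e-8 * 1.2320e+12 / 1000 = 68.458 kW/m^2

68.458 kW/m^2


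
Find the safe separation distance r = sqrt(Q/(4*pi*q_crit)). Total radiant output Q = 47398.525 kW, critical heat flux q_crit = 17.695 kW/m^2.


4*pi*q_crit = 222.36
Q/(4*pi*q_crit) = 213.16
r = sqrt(213.16) = 14.600 m

14.600 m


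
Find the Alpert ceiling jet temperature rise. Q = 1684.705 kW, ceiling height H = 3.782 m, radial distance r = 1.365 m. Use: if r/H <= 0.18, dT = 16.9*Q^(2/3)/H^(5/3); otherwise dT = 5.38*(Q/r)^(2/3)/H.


r/H = 1.365 / 3.782 = 0.36092
r/H > 0.18, so dT = 5.38*(Q/r)^(2/3)/H
Q/r = 1234.2
(Q/r)^(2/3) = 115.06
dT = 5.38 * 115.06 / 3.782 = 163.68 K

163.68 K


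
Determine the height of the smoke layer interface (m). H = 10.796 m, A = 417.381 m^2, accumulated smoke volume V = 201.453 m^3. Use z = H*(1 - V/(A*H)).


V/(A*H) = 0.044707
1 - 0.044707 = 0.95529
z = 10.796 * 0.95529 = 10.313 m

10.313 m


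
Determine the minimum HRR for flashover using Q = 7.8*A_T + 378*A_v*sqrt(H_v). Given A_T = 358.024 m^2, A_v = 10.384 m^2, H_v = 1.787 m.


7.8*A_T = 2792.6
sqrt(H_v) = 1.3368
378*A_v*sqrt(H_v) = 5247.1
Q = 2792.6 + 5247.1 = 8039.7 kW

8039.7 kW


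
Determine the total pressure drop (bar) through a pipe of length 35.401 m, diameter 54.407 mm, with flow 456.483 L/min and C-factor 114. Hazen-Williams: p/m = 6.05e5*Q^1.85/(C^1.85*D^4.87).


Q^1.85 = 83164
C^1.85 = 6386.7
D^4.87 = 2.8356e+08
p/m = 0.027783 bar/m
p_total = 0.027783 * 35.401 = 0.98354 bar

0.98354 bar


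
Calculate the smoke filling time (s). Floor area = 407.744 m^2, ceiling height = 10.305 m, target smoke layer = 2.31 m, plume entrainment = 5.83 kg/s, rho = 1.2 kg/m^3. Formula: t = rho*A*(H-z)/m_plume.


H - z = 7.995 m
t = 1.2 * 407.744 * 7.995 / 5.83 = 670.99 s

670.99 s


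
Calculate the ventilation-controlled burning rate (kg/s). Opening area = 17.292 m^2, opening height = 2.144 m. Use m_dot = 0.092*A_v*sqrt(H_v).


sqrt(H_v) = 1.4642
m_dot = 0.092 * 17.292 * 1.4642 = 2.3294 kg/s

2.3294 kg/s


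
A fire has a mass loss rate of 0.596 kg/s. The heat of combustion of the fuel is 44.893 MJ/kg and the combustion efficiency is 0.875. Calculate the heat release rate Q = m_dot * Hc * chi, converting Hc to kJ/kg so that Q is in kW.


Hc = 44.893 MJ/kg = 44.893 * 1000 kJ/kg = 44893 kJ/kg
Q = 0.596 kg/s * 44893 kJ/kg * 0.875 = 23412 kW

23412 kW


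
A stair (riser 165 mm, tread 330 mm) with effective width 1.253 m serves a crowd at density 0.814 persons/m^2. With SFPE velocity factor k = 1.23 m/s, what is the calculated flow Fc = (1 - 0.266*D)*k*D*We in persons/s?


1 - 0.266*D = 1 - 0.266*0.814 = 0.78348
Fs = 0.78348 * 1.23 * 0.814 = 0.78443 persons/(s*m)
Fc = 0.78443 * 1.253 = 0.98289 persons/s

0.98289 persons/s


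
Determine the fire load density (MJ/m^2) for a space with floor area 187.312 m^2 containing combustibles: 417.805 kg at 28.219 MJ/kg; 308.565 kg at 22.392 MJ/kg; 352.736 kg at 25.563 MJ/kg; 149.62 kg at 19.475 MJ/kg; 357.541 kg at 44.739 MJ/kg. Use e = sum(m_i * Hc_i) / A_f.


Total energy = 417.805*28.219 + 308.565*22.392 + 352.736*25.563 + 149.62*19.475 + 357.541*44.739
= 11790.04 + 6909.387 + 9016.990 + 2913.850 + 15996.03
= 46626.29 MJ
e = 46626.29 / 187.312 = 248.92 MJ/m^2

248.92 MJ/m^2


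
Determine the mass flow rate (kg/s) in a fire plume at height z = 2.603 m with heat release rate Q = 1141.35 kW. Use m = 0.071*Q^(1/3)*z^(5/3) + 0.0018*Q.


Q^(1/3) = 10.451
z^(5/3) = 4.9256
First term = 0.071 * 10.451 * 4.9256 = 3.6547
Second term = 0.0018 * 1141.35 = 2.0544
m = 5.7092 kg/s

5.7092 kg/s


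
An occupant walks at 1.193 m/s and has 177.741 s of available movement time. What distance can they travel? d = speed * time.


d = 1.193 * 177.741 = 212.05 m

212.05 m


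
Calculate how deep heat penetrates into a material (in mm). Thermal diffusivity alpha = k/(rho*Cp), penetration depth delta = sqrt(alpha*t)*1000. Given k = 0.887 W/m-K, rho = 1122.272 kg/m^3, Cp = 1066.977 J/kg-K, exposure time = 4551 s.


alpha = 0.887 / (1122.272 * 1066.977) = 7.4075e-07 m^2/s
alpha * t = 0.0033711
delta = sqrt(0.0033711) * 1000 = 58.062 mm

58.062 mm


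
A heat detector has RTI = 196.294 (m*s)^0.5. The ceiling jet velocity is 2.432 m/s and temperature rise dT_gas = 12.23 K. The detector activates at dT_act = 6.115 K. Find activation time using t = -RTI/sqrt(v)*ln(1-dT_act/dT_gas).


dT_act/dT_gas = 0.5
ln(1 - 0.5) = -0.69315
t = -196.294 / sqrt(2.432) * -0.69315 = 87.247 s

87.247 s


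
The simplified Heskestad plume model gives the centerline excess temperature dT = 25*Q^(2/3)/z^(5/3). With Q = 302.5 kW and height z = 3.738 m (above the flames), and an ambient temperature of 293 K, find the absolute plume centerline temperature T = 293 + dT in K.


Q^(2/3) = 45.063
z^(5/3) = 9.0032
dT = 25 * 45.063 / 9.0032 = 125.13 K
T = 293 + 125.13 = 418.13 K

418.13 K


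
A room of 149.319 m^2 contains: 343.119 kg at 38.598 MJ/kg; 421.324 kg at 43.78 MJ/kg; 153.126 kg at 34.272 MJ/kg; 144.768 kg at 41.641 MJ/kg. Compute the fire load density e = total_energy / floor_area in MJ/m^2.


Total energy = 343.119*38.598 + 421.324*43.78 + 153.126*34.272 + 144.768*41.641
= 13243.71 + 18445.56 + 5247.934 + 6028.284
= 42965.49 MJ
e = 42965.49 / 149.319 = 287.74 MJ/m^2

287.74 MJ/m^2


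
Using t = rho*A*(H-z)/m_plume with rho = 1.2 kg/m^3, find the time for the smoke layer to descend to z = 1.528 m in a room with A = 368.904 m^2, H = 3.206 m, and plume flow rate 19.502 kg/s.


H - z = 1.678 m
t = 1.2 * 368.904 * 1.678 / 19.502 = 38.090 s

38.090 s


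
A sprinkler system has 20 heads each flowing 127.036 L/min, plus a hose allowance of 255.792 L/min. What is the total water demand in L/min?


Sprinkler demand = 20 * 127.036 = 2540.72 L/min
Total = 2540.72 + 255.792 = 2796.512 L/min

2796.512 L/min


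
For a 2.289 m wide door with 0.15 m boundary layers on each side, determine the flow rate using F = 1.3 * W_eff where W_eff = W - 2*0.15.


W_eff = 2.289 - 0.30 = 1.989 m
F = 1.3 * 1.989 = 2.5857 persons/s

2.5857 persons/s


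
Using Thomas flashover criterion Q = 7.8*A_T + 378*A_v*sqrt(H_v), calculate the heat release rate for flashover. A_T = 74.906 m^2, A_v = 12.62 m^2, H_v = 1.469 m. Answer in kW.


7.8*A_T = 584.27
sqrt(H_v) = 1.2120
378*A_v*sqrt(H_v) = 5781.8
Q = 584.27 + 5781.8 = 6366.1 kW

6366.1 kW


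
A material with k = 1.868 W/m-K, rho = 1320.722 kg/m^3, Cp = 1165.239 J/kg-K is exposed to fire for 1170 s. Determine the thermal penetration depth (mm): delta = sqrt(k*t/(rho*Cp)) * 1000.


alpha = 1.868 / (1320.722 * 1165.239) = 1.2138e-06 m^2/s
alpha * t = 0.0014202
delta = sqrt(0.0014202) * 1000 = 37.685 mm

37.685 mm


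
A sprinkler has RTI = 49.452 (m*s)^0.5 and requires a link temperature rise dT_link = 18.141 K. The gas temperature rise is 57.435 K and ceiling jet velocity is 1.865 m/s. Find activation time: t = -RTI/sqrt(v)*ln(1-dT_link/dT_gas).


dT_link/dT_gas = 0.31585
ln(1 - 0.31585) = -0.37958
t = -49.452 / sqrt(1.865) * -0.37958 = 13.745 s

13.745 s


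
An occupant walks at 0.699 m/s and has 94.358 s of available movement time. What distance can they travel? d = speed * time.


d = 0.699 * 94.358 = 65.956 m

65.956 m


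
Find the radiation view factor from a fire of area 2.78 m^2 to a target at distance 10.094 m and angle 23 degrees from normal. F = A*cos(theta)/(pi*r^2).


cos(23 deg) = 0.92050
pi*r^2 = 320.09
F = 2.78 * 0.92050 / 320.09 = 0.0079946

0.0079946


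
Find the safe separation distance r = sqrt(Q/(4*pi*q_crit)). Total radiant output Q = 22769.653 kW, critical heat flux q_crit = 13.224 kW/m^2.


4*pi*q_crit = 166.18
Q/(4*pi*q_crit) = 137.02
r = sqrt(137.02) = 11.706 m

11.706 m


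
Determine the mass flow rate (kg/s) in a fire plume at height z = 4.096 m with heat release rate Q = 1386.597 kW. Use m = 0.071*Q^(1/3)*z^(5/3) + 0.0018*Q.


Q^(1/3) = 11.151
z^(5/3) = 10.486
First term = 0.071 * 11.151 * 10.486 = 8.3019
Second term = 0.0018 * 1386.597 = 2.4959
m = 10.798 kg/s

10.798 kg/s


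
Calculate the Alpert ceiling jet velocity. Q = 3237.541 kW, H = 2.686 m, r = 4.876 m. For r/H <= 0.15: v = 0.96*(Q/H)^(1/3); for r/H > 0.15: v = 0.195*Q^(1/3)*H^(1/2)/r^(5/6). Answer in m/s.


r/H = 4.876 / 2.686 = 1.8153
r/H > 0.15, so v = 0.195*Q^(1/3)*H^(1/2)/r^(5/6)
Q^(1/3) = 14.794
H^(1/2) = 1.6389
r^(5/6) = 3.7444
v = 0.195 * 14.794 * 1.6389 / 3.7444 = 1.2626 m/s

1.2626 m/s


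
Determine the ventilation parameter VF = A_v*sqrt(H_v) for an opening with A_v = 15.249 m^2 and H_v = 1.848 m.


sqrt(H_v) = 1.3594
VF = 15.249 * 1.3594 = 20.730 m^(5/2)

20.730 m^(5/2)


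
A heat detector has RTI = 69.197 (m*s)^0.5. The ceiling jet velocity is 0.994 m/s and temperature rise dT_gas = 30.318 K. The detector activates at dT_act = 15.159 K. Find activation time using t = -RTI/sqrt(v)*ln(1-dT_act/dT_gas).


dT_act/dT_gas = 0.5
ln(1 - 0.5) = -0.69315
t = -69.197 / sqrt(0.994) * -0.69315 = 48.108 s

48.108 s


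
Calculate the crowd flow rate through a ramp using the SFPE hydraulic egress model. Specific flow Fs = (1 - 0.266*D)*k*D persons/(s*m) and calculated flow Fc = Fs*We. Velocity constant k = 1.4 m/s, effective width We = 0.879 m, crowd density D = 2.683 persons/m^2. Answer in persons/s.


1 - 0.266*D = 1 - 0.266*2.683 = 0.28632
Fs = 0.28632 * 1.4 * 2.683 = 1.0755 persons/(s*m)
Fc = 1.0755 * 0.879 = 0.94535 persons/s

0.94535 persons/s


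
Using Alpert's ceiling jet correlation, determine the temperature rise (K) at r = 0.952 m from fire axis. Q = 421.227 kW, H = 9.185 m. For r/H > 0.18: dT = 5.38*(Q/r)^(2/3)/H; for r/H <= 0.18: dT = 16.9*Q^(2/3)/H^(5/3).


r/H = 0.952 / 9.185 = 0.10365
r/H <= 0.18, so dT = 16.9*Q^(2/3)/H^(5/3)
Q^(2/3) = 56.192
H^(5/3) = 40.284
dT = 16.9 * 56.192 / 40.284 = 23.574 K

23.574 K


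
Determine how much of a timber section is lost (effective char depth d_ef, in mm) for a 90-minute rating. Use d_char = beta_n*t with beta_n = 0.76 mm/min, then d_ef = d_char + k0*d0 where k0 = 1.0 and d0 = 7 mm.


d_char = 0.76 * 90 = 68.4 mm
d_ef = 68.4 + 1.0*7 = 75.4 mm

75.4 mm


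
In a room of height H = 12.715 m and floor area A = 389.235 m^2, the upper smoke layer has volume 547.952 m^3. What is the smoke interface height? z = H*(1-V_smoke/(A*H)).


V/(A*H) = 0.11072
1 - 0.11072 = 0.88928
z = 12.715 * 0.88928 = 11.307 m

11.307 m


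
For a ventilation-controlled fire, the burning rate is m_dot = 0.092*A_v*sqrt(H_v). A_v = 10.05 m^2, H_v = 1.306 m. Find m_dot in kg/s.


sqrt(H_v) = 1.1428
m_dot = 0.092 * 10.05 * 1.1428 = 1.0566 kg/s

1.0566 kg/s


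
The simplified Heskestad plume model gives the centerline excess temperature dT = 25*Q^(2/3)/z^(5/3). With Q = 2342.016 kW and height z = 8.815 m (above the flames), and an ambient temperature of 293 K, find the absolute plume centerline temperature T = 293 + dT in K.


Q^(2/3) = 176.36
z^(5/3) = 37.616
dT = 25 * 176.36 / 37.616 = 117.21 K
T = 293 + 117.21 = 410.21 K

410.21 K


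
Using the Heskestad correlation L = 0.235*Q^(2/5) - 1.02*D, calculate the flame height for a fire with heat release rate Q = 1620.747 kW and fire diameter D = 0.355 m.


Q^(2/5) = 19.226
0.235 * Q^(2/5) = 4.5181
1.02 * D = 0.36210
L = 4.1560 m

4.1560 m


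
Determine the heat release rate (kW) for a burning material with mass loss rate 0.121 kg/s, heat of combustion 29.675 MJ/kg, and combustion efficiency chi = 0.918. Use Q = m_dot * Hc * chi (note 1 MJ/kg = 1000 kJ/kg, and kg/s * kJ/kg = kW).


Hc = 29.675 MJ/kg = 29.675 * 1000 kJ/kg = 29675 kJ/kg
Q = 0.121 kg/s * 29675 kJ/kg * 0.918 = 3296.2 kW

3296.2 kW


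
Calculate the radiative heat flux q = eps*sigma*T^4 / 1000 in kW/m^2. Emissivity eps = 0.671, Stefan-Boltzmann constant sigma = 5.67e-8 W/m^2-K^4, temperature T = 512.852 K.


T^4 = 6.9178e+10
q = 0.671 * 5.67e-8 * 6.9178e+10 / 1000 = 2.6319 kW/m^2

2.6319 kW/m^2


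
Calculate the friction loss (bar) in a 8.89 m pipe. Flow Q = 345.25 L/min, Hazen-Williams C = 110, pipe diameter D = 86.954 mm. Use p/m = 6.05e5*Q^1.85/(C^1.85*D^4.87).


Q^1.85 = 49607
C^1.85 = 5978.3
D^4.87 = 2.7819e+09
p/m = 0.0018046 bar/m
p_total = 0.0018046 * 8.89 = 0.016043 bar

0.016043 bar


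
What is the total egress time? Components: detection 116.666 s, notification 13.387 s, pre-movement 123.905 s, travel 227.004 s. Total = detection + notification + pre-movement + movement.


Total = 116.666 + 13.387 + 123.905 + 227.004 = 480.962 s

480.962 s


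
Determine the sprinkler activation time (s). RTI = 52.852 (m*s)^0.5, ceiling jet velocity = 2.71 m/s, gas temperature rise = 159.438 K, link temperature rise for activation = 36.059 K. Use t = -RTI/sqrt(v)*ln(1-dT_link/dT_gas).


dT_link/dT_gas = 0.22616
ln(1 - 0.22616) = -0.25639
t = -52.852 / sqrt(2.71) * -0.25639 = 8.2316 s

8.2316 s


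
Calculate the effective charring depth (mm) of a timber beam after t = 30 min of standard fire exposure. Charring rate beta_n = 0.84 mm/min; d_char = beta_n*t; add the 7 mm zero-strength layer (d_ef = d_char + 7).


d_char = 0.84 * 30 = 25.2 mm
d_ef = 25.2 + 1.0*7 = 32.2 mm

32.2 mm


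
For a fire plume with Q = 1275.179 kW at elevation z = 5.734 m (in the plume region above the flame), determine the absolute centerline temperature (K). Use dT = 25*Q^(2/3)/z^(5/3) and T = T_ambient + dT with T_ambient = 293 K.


Q^(2/3) = 117.59
z^(5/3) = 18.369
dT = 25 * 117.59 / 18.369 = 160.04 K
T = 293 + 160.04 = 453.04 K

453.04 K


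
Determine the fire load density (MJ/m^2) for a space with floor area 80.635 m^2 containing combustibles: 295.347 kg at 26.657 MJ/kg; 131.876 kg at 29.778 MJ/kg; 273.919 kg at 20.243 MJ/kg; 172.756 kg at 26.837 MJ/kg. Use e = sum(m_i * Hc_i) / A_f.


Total energy = 295.347*26.657 + 131.876*29.778 + 273.919*20.243 + 172.756*26.837
= 7873.065 + 3927.004 + 5544.942 + 4636.253
= 21981.26 MJ
e = 21981.26 / 80.635 = 272.60 MJ/m^2

272.60 MJ/m^2


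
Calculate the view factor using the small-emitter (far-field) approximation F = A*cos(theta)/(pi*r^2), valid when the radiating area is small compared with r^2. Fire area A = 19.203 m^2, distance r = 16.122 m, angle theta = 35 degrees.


cos(35 deg) = 0.81915
pi*r^2 = 816.56
F = 19.203 * 0.81915 / 816.56 = 0.019264

0.019264


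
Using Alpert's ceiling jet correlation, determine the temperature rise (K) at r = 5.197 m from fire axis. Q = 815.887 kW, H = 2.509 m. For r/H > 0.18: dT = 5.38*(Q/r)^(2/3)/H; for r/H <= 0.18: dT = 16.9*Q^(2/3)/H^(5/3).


r/H = 5.197 / 2.509 = 2.0713
r/H > 0.18, so dT = 5.38*(Q/r)^(2/3)/H
Q/r = 156.99
(Q/r)^(2/3) = 29.102
dT = 5.38 * 29.102 / 2.509 = 62.402 K

62.402 K


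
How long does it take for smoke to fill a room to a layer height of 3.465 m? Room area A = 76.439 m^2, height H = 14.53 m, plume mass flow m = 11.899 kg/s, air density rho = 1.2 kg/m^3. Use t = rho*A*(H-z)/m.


H - z = 11.065 m
t = 1.2 * 76.439 * 11.065 / 11.899 = 85.298 s

85.298 s


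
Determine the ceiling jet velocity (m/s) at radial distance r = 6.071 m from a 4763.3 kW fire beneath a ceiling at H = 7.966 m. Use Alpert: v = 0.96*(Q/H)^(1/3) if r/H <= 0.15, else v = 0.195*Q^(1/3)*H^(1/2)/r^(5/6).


r/H = 6.071 / 7.966 = 0.76211
r/H > 0.15, so v = 0.195*Q^(1/3)*H^(1/2)/r^(5/6)
Q^(1/3) = 16.826
H^(1/2) = 2.8224
r^(5/6) = 4.4949
v = 0.195 * 16.826 * 2.8224 / 4.4949 = 2.0602 m/s

2.0602 m/s


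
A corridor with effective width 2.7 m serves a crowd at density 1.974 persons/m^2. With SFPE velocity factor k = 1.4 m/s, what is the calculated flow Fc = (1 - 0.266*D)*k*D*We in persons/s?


1 - 0.266*D = 1 - 0.266*1.974 = 0.47492
Fs = 0.47492 * 1.4 * 1.974 = 1.3125 persons/(s*m)
Fc = 1.3125 * 2.7 = 3.5437 persons/s

3.5437 persons/s


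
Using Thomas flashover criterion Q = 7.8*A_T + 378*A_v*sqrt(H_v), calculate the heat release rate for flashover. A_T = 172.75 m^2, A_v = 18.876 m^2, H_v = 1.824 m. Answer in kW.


7.8*A_T = 1347.45
sqrt(H_v) = 1.3506
378*A_v*sqrt(H_v) = 9636.4
Q = 1347.45 + 9636.4 = 10984 kW

10984 kW


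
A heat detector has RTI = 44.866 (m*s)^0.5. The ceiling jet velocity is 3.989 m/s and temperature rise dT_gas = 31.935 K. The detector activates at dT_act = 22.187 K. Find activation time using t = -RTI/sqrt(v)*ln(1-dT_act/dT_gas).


dT_act/dT_gas = 0.69475
ln(1 - 0.69475) = -1.1866
t = -44.866 / sqrt(3.989) * -1.1866 = 26.657 s

26.657 s


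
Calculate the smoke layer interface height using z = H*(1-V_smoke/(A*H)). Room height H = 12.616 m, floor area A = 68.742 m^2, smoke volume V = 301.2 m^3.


V/(A*H) = 0.34731
1 - 0.34731 = 0.65269
z = 12.616 * 0.65269 = 8.2344 m

8.2344 m


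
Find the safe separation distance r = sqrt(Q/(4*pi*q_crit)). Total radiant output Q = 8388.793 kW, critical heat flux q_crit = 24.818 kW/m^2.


4*pi*q_crit = 311.87
Q/(4*pi*q_crit) = 26.898
r = sqrt(26.898) = 5.1863 m

5.1863 m


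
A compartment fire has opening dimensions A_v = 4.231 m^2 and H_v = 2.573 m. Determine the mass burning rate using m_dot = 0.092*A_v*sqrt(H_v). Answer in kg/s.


sqrt(H_v) = 1.6041
m_dot = 0.092 * 4.231 * 1.6041 = 0.62438 kg/s

0.62438 kg/s


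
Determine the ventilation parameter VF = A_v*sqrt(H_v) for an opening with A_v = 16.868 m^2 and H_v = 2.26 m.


sqrt(H_v) = 1.5033
VF = 16.868 * 1.5033 = 25.358 m^(5/2)

25.358 m^(5/2)


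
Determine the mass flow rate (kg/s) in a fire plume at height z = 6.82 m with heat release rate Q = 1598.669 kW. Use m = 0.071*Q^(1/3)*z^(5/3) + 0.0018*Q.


Q^(1/3) = 11.693
z^(5/3) = 24.527
First term = 0.071 * 11.693 * 24.527 = 20.362
Second term = 0.0018 * 1598.669 = 2.8776
m = 23.240 kg/s

23.240 kg/s


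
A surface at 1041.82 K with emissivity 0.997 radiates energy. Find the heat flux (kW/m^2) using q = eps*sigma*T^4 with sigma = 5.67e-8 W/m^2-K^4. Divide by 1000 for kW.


T^4 = 1.1781e+12
q = 0.997 * 5.67e-8 * 1.1781e+12 / 1000 = 66.596 kW/m^2

66.596 kW/m^2


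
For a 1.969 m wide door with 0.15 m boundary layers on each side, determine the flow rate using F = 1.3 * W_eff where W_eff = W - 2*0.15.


W_eff = 1.969 - 0.30 = 1.669 m
F = 1.3 * 1.669 = 2.1697 persons/s

2.1697 persons/s


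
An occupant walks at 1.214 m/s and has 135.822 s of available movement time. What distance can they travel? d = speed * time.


d = 1.214 * 135.822 = 164.89 m

164.89 m


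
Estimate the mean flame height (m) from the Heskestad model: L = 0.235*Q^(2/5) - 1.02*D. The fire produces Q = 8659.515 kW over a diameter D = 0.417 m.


Q^(2/5) = 37.584
0.235 * Q^(2/5) = 8.8321
1.02 * D = 0.42534
L = 8.4068 m

8.4068 m


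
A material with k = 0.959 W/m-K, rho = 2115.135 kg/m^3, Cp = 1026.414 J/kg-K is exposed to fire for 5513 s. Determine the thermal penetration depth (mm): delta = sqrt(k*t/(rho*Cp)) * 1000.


alpha = 0.959 / (2115.135 * 1026.414) = 4.4173e-07 m^2/s
alpha * t = 0.0024353
delta = sqrt(0.0024353) * 1000 = 49.348 mm

49.348 mm


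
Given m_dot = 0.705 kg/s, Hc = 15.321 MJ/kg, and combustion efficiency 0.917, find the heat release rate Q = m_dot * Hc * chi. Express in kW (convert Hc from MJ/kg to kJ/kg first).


Hc = 15.321 MJ/kg = 15.321 * 1000 kJ/kg = 15321 kJ/kg
Q = 0.705 kg/s * 15321 kJ/kg * 0.917 = 9904.8 kW

9904.8 kW


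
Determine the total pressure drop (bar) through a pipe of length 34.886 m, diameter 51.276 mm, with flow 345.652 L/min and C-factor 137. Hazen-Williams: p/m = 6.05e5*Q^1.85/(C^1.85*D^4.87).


Q^1.85 = 49714
C^1.85 = 8972.9
D^4.87 = 2.1246e+08
p/m = 0.015777 bar/m
p_total = 0.015777 * 34.886 = 0.55039 bar

0.55039 bar


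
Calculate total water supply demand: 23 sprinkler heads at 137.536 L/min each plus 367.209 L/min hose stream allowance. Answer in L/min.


Sprinkler demand = 23 * 137.536 = 3163.328 L/min
Total = 3163.328 + 367.209 = 3530.537 L/min

3530.537 L/min


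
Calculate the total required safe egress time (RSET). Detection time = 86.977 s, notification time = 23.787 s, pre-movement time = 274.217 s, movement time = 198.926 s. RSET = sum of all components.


Total = 86.977 + 23.787 + 274.217 + 198.926 = 583.907 s

583.907 s


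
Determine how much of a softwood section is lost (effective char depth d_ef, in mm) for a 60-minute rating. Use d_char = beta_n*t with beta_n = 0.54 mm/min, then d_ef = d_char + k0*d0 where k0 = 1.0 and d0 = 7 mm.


d_char = 0.54 * 60 = 32.4 mm
d_ef = 32.4 + 1.0*7 = 39.4 mm

39.4 mm


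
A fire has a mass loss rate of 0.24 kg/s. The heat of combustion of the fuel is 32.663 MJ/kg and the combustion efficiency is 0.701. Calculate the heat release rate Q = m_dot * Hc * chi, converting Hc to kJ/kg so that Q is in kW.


Hc = 32.663 MJ/kg = 32.663 * 1000 kJ/kg = 32663 kJ/kg
Q = 0.24 kg/s * 32663 kJ/kg * 0.701 = 5495.2 kW

5495.2 kW


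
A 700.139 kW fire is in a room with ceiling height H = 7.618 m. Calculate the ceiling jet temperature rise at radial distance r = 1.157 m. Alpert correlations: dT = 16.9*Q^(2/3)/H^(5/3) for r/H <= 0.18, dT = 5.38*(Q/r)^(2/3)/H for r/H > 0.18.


r/H = 1.157 / 7.618 = 0.15188
r/H <= 0.18, so dT = 16.9*Q^(2/3)/H^(5/3)
Q^(2/3) = 78.848
H^(5/3) = 29.494
dT = 16.9 * 78.848 / 29.494 = 45.179 K

45.179 K


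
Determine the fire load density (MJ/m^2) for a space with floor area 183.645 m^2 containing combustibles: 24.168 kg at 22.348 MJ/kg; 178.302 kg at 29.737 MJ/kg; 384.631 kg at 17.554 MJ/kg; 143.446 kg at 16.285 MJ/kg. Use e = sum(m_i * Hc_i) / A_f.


Total energy = 24.168*22.348 + 178.302*29.737 + 384.631*17.554 + 143.446*16.285
= 540.1065 + 5302.167 + 6751.813 + 2336.018
= 14930.10 MJ
e = 14930.10 / 183.645 = 81.299 MJ/m^2

81.299 MJ/m^2


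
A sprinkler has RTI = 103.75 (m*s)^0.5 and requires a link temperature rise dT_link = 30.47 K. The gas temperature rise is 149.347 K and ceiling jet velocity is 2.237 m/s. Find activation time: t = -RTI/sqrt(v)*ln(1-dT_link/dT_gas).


dT_link/dT_gas = 0.20402
ln(1 - 0.20402) = -0.22818
t = -103.75 / sqrt(2.237) * -0.22818 = 15.828 s

15.828 s


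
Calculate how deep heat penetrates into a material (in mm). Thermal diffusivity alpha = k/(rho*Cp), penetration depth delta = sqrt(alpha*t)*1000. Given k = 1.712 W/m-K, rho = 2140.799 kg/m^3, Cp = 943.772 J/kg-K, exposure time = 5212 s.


alpha = 1.712 / (2140.799 * 943.772) = 8.4735e-07 m^2/s
alpha * t = 0.0044164
delta = sqrt(0.0044164) * 1000 = 66.456 mm

66.456 mm


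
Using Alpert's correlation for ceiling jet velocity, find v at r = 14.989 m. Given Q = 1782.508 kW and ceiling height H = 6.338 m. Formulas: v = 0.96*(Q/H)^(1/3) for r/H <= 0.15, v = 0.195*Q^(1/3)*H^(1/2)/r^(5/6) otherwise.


r/H = 14.989 / 6.338 = 2.3649
r/H > 0.15, so v = 0.195*Q^(1/3)*H^(1/2)/r^(5/6)
Q^(1/3) = 12.125
H^(1/2) = 2.5175
r^(5/6) = 9.5458
v = 0.195 * 12.125 * 2.5175 / 9.5458 = 0.62356 m/s

0.62356 m/s


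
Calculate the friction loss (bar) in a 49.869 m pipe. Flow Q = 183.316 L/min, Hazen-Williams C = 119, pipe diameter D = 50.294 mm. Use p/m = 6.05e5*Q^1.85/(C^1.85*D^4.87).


Q^1.85 = 15379
C^1.85 = 6914.5
D^4.87 = 1.9337e+08
p/m = 0.0069587 bar/m
p_total = 0.0069587 * 49.869 = 0.34703 bar

0.34703 bar


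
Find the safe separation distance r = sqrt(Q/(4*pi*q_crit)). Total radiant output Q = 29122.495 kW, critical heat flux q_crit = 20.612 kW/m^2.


4*pi*q_crit = 259.02
Q/(4*pi*q_crit) = 112.43
r = sqrt(112.43) = 10.604 m

10.604 m


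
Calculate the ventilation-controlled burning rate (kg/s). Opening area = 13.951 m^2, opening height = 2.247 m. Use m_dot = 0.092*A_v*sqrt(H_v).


sqrt(H_v) = 1.4990
m_dot = 0.092 * 13.951 * 1.4990 = 1.9240 kg/s

1.9240 kg/s


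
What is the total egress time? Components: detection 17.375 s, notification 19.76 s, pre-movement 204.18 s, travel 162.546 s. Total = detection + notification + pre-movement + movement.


Total = 17.375 + 19.76 + 204.18 + 162.546 = 403.861 s

403.861 s


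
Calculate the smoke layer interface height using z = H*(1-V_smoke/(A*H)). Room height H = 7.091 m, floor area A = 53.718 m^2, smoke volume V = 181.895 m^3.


V/(A*H) = 0.47752
1 - 0.47752 = 0.52248
z = 7.091 * 0.52248 = 3.7049 m

3.7049 m


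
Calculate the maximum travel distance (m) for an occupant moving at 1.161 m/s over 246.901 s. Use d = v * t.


d = 1.161 * 246.901 = 286.65 m

286.65 m


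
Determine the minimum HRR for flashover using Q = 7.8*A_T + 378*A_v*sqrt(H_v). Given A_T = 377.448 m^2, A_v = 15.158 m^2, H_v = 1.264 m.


7.8*A_T = 2944.1
sqrt(H_v) = 1.1243
378*A_v*sqrt(H_v) = 6441.8
Q = 2944.1 + 6441.8 = 9385.9 kW

9385.9 kW


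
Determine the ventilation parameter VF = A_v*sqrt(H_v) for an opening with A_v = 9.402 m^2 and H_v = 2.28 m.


sqrt(H_v) = 1.5100
VF = 9.402 * 1.5100 = 14.197 m^(5/2)

14.197 m^(5/2)


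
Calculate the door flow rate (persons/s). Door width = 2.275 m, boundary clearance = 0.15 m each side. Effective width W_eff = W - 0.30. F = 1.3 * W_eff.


W_eff = 2.275 - 0.30 = 1.975 m
F = 1.3 * 1.975 = 2.5675 persons/s

2.5675 persons/s
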